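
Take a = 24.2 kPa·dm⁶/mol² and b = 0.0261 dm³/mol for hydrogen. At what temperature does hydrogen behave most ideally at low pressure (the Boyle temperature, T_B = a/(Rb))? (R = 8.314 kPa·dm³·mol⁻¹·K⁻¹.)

For a van der Waals gas the second virial coefficient B₂ = b − a/(RT) vanishes at T_B = a/(Rb).
T_B = 24.2/(8.314×0.0261) = 24.2/0.21700 = 111.5 K

T_B ≈ 111.5 K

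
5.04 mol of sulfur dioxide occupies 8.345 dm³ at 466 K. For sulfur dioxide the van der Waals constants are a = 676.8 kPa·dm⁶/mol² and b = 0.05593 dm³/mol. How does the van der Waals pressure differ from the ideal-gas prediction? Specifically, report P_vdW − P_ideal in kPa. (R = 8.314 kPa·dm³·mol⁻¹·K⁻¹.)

Ideal: P_ideal = nRT/V = (5.04)(8.314)(466)/8.345 = 2339.92 kPa
vdW: P = nRT/(V − nb) − a n²/V² = 19526.6/8.06311 − 17191.8/69.6390 = 2421.72 − 246.870 = 2174.85 kPa
ΔP = 2174.85 − 2339.92 = -165.1 kPa

ΔP ≈ -165.1 kPa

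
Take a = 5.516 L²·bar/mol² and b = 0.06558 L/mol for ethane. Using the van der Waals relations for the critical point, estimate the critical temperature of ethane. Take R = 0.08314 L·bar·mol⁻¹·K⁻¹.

For a van der Waals gas, T_c = 8a/(27Rb).
T_c = 8×5.516/(27×0.08314×0.06558) = 44.128/0.14721 = 299.8 K

T_c ≈ 299.8 K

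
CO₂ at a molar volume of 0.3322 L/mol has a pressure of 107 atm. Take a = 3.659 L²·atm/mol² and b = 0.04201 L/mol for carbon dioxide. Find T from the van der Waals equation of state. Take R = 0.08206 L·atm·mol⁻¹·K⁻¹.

T ≈ 495.6 K

T = (P + a/V_m²)(V_m − b)/R
P + a/V_m² = 107 + 3.659/(0.3322)² = 140.16 atm
V_m − b = 0.3322 − 0.04201 = 0.29019 L/mol
T = (140.16)(0.29019)/0.08206 = 495.6 K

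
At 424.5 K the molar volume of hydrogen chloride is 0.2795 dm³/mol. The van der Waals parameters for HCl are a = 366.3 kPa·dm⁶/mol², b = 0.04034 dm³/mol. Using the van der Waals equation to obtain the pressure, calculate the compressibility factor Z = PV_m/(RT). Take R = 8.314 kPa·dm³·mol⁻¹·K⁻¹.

Z ≈ 0.7973

P = RT/(V_m − b) − a/V_m² = (8.314)(424.5)/(0.2795 − 0.04034) − 366.3/(0.2795)²
  = 3529.3/0.23916 − 4688.9 = 14757 − 4688.9 = 10068 kPa
Z = PV_m/(RT) = (10068)(0.2795)/((8.314)(424.5)) = 2814.0/3529.3 = 0.7973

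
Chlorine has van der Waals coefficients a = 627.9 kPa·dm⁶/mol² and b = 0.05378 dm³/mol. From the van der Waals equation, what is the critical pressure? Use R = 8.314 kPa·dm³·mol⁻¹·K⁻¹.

For a van der Waals gas, P_c = a/(27b²).
P_c = 627.9/(27×(0.05378)²) = 627.9/0.078092 = 8041 kPa

P_c ≈ 8041 kPa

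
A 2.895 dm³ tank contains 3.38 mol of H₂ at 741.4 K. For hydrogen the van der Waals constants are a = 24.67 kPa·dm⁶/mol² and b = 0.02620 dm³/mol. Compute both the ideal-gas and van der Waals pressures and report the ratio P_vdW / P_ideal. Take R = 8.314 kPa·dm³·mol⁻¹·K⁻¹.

P_vdW / P_ideal ≈ 1.027

Ideal: P_ideal = nRT/V = (3.38)(8.314)(741.4)/2.895 = 7196.66 kPa
vdW: P = nRT/(V − nb) − a n²/V² = 20834.3/2.80644 − 281.840/8.38103 = 7423.75 − 33.6283 = 7390.12 kPa
Ratio = 7390.12/7196.66 = 1.027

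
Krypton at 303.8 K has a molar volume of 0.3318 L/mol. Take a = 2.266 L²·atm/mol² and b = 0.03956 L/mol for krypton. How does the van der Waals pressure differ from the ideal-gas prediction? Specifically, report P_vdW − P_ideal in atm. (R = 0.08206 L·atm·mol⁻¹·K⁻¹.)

ΔP ≈ -10.41 atm

Ideal: P_ideal = RT/V_m = (0.08206)(303.8)/0.3318 = 75.1351 atm
vdW: P = RT/(V_m − b) − a/V_m² = 24.9298/0.292240 − 2.266/0.110091 = 85.3059 − 20.5830 = 64.7229 atm
ΔP = 64.7229 − 75.1351 = -10.41 atm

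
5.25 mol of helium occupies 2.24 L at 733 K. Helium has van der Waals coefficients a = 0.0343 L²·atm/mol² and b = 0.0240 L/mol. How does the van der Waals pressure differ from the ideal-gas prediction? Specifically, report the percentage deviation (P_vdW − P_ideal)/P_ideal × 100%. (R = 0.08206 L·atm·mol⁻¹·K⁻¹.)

5.83 %

Ideal: P_ideal = nRT/V = (5.25)(0.08206)(733)/2.24 = 140.977 atm
vdW: P = nRT/(V − nb) − a n²/V² = 315.787/2.11400 − 0.945394/5.01760 = 149.379 − 0.188416 = 149.191 atm
% deviation = (149.191 − 140.977)/140.977 × 100% = 5.83%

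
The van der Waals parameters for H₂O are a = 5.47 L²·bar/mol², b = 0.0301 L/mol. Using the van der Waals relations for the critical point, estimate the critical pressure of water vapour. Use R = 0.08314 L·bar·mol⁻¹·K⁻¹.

P_c ≈ 223.6 bar

For a van der Waals gas, P_c = a/(27b²).
P_c = 5.47/(27×(0.0301)²) = 5.47/0.024462 = 223.6 bar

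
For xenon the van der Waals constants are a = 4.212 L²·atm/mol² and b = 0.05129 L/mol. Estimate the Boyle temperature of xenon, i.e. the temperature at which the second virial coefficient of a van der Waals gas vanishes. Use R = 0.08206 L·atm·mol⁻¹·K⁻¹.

For a van der Waals gas the second virial coefficient B₂ = b − a/(RT) vanishes at T_B = a/(Rb).
T_B = 4.212/(0.08206×0.05129) = 4.212/0.0042089 = 1001 K

T_B ≈ 1001 K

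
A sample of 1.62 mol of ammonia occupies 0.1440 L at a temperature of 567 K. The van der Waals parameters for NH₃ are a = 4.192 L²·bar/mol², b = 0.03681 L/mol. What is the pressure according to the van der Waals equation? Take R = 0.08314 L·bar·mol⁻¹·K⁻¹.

P = nRT/(V − nb) − a n²/V²
nRT/(V − nb) = (1.62)(0.08314)(567)/(0.1440 − 1.62×0.03681) = 76.367/0.084368 = 905.17 bar
a n²/V² = (4.192)(1.62)²/(0.1440)² = 530.55 bar
P = 905.17 − 530.55 = 374.6 bar

P ≈ 374.6 bar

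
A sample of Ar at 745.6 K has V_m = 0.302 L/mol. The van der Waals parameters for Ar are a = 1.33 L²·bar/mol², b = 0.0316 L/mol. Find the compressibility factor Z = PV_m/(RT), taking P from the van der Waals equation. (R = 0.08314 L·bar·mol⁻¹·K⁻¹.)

P = RT/(V_m − b) − a/V_m² = (0.08314)(745.6)/(0.302 − 0.0316) − 1.33/(0.302)²
  = 61.989/0.27040 − 14.583 = 229.25 − 14.583 = 214.67 bar
Z = PV_m/(RT) = (214.67)(0.302)/((0.08314)(745.6)) = 64.830/61.989 = 1.046

Z ≈ 1.046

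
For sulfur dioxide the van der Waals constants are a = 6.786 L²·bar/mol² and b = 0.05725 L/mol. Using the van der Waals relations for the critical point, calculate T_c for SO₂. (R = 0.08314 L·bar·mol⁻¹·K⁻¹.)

T_c ≈ 422.4 K

For a van der Waals gas, T_c = 8a/(27Rb).
T_c = 8×6.786/(27×0.08314×0.05725) = 54.288/0.12851 = 422.4 K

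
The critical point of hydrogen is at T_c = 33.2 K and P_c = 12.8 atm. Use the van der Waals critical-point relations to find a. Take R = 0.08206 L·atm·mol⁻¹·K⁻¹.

From T_c = 8a/(27Rb) and P_c = a/(27b²): a = 27 R² T_c²/(64 P_c).
a = 27×(0.08206)²×(33.2)²/(64×12.8) = 200.40/819.20 = 0.2446 L²·atm/mol²

a ≈ 0.2446 L²·atm/mol²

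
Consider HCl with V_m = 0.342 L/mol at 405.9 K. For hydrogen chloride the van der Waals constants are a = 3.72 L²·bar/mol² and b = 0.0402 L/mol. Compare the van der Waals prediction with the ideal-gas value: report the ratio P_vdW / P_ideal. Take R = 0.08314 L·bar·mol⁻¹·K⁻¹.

P_vdW / P_ideal ≈ 0.8109

Ideal: P_ideal = RT/V_m = (0.08314)(405.9)/0.342 = 98.6741 bar
vdW: P = RT/(V_m − b) − a/V_m² = 33.7465/0.301800 − 3.72/0.116964 = 111.817 − 31.8047 = 80.012 bar
Ratio = 80.012/98.6741 = 0.8109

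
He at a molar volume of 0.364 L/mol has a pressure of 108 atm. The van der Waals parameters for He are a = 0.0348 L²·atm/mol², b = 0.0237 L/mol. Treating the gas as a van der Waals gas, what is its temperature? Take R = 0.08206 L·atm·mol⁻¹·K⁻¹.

T ≈ 449.0 K

T = (P + a/V_m²)(V_m − b)/R
P + a/V_m² = 108 + 0.0348/(0.364)² = 108.26 atm
V_m − b = 0.364 − 0.0237 = 0.34030 L/mol
T = (108.26)(0.34030)/0.08206 = 449.0 K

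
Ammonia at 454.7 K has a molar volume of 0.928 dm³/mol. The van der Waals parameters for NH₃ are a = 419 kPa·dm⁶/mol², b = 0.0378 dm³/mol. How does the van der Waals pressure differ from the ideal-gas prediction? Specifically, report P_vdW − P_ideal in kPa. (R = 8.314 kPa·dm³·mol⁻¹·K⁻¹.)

Ideal: P_ideal = RT/V_m = (8.314)(454.7)/0.928 = 4073.68 kPa
vdW: P = RT/(V_m − b) − a/V_m² = 3780.38/0.890200 − 419/0.861184 = 4246.66 − 486.539 = 3760.12 kPa
ΔP = 3760.12 − 4073.68 = -313.6 kPa

ΔP ≈ -313.6 kPa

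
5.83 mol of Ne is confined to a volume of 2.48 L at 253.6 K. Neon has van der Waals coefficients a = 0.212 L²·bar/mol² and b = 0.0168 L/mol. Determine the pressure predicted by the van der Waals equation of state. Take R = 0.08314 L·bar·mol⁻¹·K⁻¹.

P ≈ 50.43 bar

P = nRT/(V − nb) − a n²/V²
nRT/(V − nb) = (5.83)(0.08314)(253.6)/(2.48 − 5.83×0.0168) = 122.92/2.3821 = 51.602 bar
a n²/V² = (0.212)(5.83)²/(2.48)² = 1.1716 bar
P = 51.602 − 1.1716 = 50.43 bar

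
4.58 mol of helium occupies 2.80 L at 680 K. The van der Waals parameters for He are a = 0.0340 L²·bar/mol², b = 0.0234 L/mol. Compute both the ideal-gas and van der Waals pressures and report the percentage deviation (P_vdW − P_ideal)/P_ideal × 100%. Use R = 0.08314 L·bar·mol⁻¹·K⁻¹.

Ideal: P_ideal = nRT/V = (4.58)(0.08314)(680)/2.80 = 92.4754 bar
vdW: P = nRT/(V − nb) − a n²/V² = 258.931/2.69283 − 0.713198/7.84000 = 96.1557 − 0.0909691 = 96.0647 bar
% deviation = (96.0647 − 92.4754)/92.4754 × 100% = 3.88%

3.88 %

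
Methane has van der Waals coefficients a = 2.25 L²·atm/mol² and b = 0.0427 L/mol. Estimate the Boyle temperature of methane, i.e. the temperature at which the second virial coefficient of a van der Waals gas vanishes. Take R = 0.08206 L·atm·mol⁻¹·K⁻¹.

For a van der Waals gas the second virial coefficient B₂ = b − a/(RT) vanishes at T_B = a/(Rb).
T_B = 2.25/(0.08206×0.0427) = 2.25/0.0035040 = 642.1 K

T_B ≈ 642.1 K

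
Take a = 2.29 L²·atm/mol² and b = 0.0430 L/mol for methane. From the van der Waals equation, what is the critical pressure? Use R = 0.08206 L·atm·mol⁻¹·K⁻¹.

P_c ≈ 45.87 atm

For a van der Waals gas, P_c = a/(27b²).
P_c = 2.29/(27×(0.0430)²) = 2.29/0.049923 = 45.87 atm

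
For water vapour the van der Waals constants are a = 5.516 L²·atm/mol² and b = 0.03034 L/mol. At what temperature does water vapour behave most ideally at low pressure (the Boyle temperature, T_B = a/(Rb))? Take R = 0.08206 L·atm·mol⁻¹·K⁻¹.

For a van der Waals gas the second virial coefficient B₂ = b − a/(RT) vanishes at T_B = a/(Rb).
T_B = 5.516/(0.08206×0.03034) = 5.516/0.0024897 = 2216 K

T_B ≈ 2216 K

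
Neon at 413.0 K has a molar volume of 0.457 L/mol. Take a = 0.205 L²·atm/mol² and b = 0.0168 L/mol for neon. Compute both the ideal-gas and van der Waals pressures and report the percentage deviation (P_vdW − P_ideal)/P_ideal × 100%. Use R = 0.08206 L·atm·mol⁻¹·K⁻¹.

2.49 %

Ideal: P_ideal = RT/V_m = (0.08206)(413.0)/0.457 = 74.1593 atm
vdW: P = RT/(V_m − b) − a/V_m² = 33.8908/0.440200 − 0.205/0.208849 = 76.9896 − 0.981570 = 76.0080 atm
% deviation = (76.0080 − 74.1593)/74.1593 × 100% = 2.49%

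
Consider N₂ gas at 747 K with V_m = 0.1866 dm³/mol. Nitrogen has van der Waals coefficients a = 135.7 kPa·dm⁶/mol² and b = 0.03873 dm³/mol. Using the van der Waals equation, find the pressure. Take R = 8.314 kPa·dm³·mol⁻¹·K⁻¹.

P = RT/(V_m − b) − a/V_m²
RT/(V_m − b) = (8.314)(747)/(0.1866 − 0.03873) = 6210.6/0.14787 = 42000 kPa
a/V_m² = 135.7/(0.1866)² = 3897.2 kPa
P = 42000 − 3897.2 = 38103 kPa

P ≈ 38103 kPa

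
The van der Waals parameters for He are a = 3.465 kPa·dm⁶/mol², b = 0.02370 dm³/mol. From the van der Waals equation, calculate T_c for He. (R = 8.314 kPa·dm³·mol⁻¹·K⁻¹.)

T_c ≈ 5.210 K

For a van der Waals gas, T_c = 8a/(27Rb).
T_c = 8×3.465/(27×8.314×0.02370) = 27.720/5.3201 = 5.210 K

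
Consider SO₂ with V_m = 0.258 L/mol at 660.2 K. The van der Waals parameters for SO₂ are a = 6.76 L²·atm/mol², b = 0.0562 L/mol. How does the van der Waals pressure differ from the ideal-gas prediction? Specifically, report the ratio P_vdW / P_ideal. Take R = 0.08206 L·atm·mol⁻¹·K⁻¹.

P_vdW / P_ideal ≈ 0.7949

Ideal: P_ideal = RT/V_m = (0.08206)(660.2)/0.258 = 209.985 atm
vdW: P = RT/(V_m − b) − a/V_m² = 54.1760/0.201800 − 6.76/0.0665640 = 268.464 − 101.556 = 166.908 atm
Ratio = 166.908/209.985 = 0.7949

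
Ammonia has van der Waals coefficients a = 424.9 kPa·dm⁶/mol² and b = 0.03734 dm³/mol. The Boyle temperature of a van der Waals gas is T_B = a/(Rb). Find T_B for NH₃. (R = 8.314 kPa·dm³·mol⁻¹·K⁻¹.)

For a van der Waals gas the second virial coefficient B₂ = b − a/(RT) vanishes at T_B = a/(Rb).
T_B = 424.9/(8.314×0.03734) = 424.9/0.31044 = 1369 K

T_B ≈ 1369 K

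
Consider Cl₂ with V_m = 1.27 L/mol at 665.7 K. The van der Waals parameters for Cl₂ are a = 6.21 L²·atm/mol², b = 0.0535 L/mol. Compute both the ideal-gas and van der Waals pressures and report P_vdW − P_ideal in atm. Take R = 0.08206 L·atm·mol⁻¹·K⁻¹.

Ideal: P_ideal = RT/V_m = (0.08206)(665.7)/1.27 = 43.0137 atm
vdW: P = RT/(V_m − b) − a/V_m² = 54.6273/1.21650 − 6.21/1.61290 = 44.9053 − 3.85021 = 41.0551 atm
ΔP = 41.0551 − 43.0137 = -1.959 atm

ΔP ≈ -1.959 atm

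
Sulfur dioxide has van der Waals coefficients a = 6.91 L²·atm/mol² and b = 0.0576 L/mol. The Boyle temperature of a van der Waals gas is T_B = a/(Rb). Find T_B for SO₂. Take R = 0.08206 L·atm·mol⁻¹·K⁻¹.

For a van der Waals gas the second virial coefficient B₂ = b − a/(RT) vanishes at T_B = a/(Rb).
T_B = 6.91/(0.08206×0.0576) = 6.91/0.0047267 = 1462 K

T_B ≈ 1462 K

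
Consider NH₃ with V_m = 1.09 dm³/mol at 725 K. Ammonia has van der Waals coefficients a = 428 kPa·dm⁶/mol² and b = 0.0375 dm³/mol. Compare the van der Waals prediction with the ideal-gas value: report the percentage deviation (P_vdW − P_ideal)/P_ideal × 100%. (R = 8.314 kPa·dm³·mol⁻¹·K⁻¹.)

Ideal: P_ideal = RT/V_m = (8.314)(725)/1.09 = 5529.95 kPa
vdW: P = RT/(V_m − b) − a/V_m² = 6027.65/1.05250 − 428/1.18810 = 5726.98 − 360.239 = 5366.74 kPa
% deviation = (5366.74 − 5529.95)/5529.95 × 100% = -2.95%

-2.95 %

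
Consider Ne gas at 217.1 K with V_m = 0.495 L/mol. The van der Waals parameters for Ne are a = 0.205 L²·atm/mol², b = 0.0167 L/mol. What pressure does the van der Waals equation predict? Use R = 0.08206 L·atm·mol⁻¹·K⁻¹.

P ≈ 36.41 atm

P = RT/(V_m − b) − a/V_m²
RT/(V_m − b) = (0.08206)(217.1)/(0.495 − 0.0167) = 17.815/0.47830 = 37.246 atm
a/V_m² = 0.205/(0.495)² = 0.83665 atm
P = 37.246 − 0.83665 = 36.41 atm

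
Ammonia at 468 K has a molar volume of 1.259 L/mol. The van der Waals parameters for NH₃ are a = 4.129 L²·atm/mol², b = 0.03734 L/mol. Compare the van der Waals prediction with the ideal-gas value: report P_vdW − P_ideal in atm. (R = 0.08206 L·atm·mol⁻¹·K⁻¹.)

ΔP ≈ -1.673 atm

Ideal: P_ideal = RT/V_m = (0.08206)(468)/1.259 = 30.5036 atm
vdW: P = RT/(V_m − b) − a/V_m² = 38.4041/1.22166 − 4.129/1.58508 = 31.4360 − 2.60492 = 28.8311 atm
ΔP = 28.8311 − 30.5036 = -1.673 atm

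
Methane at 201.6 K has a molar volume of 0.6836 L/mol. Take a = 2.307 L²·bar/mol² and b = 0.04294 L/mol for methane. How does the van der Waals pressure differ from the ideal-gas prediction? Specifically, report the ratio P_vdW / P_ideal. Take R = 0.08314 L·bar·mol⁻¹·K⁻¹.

Ideal: P_ideal = RT/V_m = (0.08314)(201.6)/0.6836 = 24.5188 bar
vdW: P = RT/(V_m − b) − a/V_m² = 16.7610/0.640660 − 2.307/0.467309 = 26.1621 − 4.93678 = 21.2253 bar
Ratio = 21.2253/24.5188 = 0.8657

P_vdW / P_ideal ≈ 0.8657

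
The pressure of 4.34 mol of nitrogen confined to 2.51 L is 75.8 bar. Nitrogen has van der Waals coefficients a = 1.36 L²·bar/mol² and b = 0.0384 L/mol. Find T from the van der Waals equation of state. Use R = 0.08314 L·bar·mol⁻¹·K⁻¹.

T ≈ 518.7 K

T = (P + a n²/V²)(V − nb)/(nR)
P + a n²/V² = 75.8 + (1.36)(4.34)²/(2.51)² = 79.866 bar
V − nb = 2.51 − (4.34)(0.0384) = 2.3433 L
T = (79.866)(2.3433)/((4.34)(0.08314)) = 518.7 K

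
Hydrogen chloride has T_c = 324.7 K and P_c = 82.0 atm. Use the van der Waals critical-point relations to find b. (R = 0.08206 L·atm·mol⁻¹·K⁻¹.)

From T_c = 8a/(27Rb) and P_c = a/(27b²): b = R T_c/(8 P_c).
b = (0.08206)(324.7)/(8×82.0) = 26.645/656.00 = 0.04062 L/mol

b ≈ 0.04062 L/mol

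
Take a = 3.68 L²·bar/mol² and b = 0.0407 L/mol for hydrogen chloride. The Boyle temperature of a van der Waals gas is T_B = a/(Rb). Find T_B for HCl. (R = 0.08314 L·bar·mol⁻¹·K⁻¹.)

For a van der Waals gas the second virial coefficient B₂ = b − a/(RT) vanishes at T_B = a/(Rb).
T_B = 3.68/(0.08314×0.0407) = 3.68/0.0033838 = 1088 K

T_B ≈ 1088 K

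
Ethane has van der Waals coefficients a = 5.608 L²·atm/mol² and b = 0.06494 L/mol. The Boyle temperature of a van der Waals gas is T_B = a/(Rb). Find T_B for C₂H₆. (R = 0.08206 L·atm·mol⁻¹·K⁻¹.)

For a van der Waals gas the second virial coefficient B₂ = b − a/(RT) vanishes at T_B = a/(Rb).
T_B = 5.608/(0.08206×0.06494) = 5.608/0.0053290 = 1052 K

T_B ≈ 1052 K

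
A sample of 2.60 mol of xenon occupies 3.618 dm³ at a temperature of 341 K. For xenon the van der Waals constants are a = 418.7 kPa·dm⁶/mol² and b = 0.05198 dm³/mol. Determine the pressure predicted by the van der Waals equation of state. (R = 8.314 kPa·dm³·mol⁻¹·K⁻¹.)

P ≈ 1900 kPa

P = nRT/(V − nb) − a n²/V²
nRT/(V − nb) = (2.60)(8.314)(341)/(3.618 − 2.60×0.05198) = 7371.2/3.4829 = 2116.4 kPa
a n²/V² = (418.7)(2.60)²/(3.618)² = 216.23 kPa
P = 2116.4 − 216.23 = 1900 kPa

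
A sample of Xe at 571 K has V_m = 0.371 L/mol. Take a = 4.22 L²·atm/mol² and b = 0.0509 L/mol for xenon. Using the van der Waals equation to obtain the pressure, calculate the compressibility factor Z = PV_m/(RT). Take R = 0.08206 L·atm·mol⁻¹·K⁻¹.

P = RT/(V_m − b) − a/V_m² = (0.08206)(571)/(0.371 − 0.0509) − 4.22/(0.371)²
  = 46.856/0.32010 − 30.659 = 146.38 − 30.659 = 115.72 atm
Z = PV_m/(RT) = (115.72)(0.371)/((0.08206)(571)) = 42.932/46.856 = 0.9163

Z ≈ 0.9163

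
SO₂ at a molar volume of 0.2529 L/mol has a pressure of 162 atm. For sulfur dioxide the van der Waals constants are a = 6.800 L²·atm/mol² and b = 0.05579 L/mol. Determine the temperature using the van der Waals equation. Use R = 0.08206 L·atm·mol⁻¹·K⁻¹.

T ≈ 644.5 K

T = (P + a/V_m²)(V_m − b)/R
P + a/V_m² = 162 + 6.800/(0.2529)² = 268.32 atm
V_m − b = 0.2529 − 0.05579 = 0.19711 L/mol
T = (268.32)(0.19711)/0.08206 = 644.5 K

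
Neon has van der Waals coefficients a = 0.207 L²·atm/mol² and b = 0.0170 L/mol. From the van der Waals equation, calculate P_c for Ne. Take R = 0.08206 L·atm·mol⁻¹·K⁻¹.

P_c ≈ 26.53 atm

For a van der Waals gas, P_c = a/(27b²).
P_c = 0.207/(27×(0.0170)²) = 0.207/0.0078030 = 26.53 atm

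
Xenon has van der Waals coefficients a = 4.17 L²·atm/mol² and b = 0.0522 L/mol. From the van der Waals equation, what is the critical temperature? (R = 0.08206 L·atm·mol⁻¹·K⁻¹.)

T_c ≈ 288.4 K

For a van der Waals gas, T_c = 8a/(27Rb).
T_c = 8×4.17/(27×0.08206×0.0522) = 33.360/0.11566 = 288.4 K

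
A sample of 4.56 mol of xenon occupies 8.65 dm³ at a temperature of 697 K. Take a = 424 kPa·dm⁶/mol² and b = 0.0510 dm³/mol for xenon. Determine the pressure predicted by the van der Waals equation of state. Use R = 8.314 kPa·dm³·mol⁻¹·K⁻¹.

P ≈ 3021 kPa

P = nRT/(V − nb) − a n²/V²
nRT/(V − nb) = (4.56)(8.314)(697)/(8.65 − 4.56×0.0510) = 26425/8.4174 = 3139.3 kPa
a n²/V² = (424)(4.56)²/(8.65)² = 117.83 kPa
P = 3139.3 − 117.83 = 3021 kPa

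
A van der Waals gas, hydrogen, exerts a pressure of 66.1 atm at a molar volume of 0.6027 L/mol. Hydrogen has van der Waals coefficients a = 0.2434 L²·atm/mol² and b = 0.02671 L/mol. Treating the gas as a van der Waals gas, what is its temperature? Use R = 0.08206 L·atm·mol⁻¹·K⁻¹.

T ≈ 468.7 K

T = (P + a/V_m²)(V_m − b)/R
P + a/V_m² = 66.1 + 0.2434/(0.6027)² = 66.770 atm
V_m − b = 0.6027 − 0.02671 = 0.57599 L/mol
T = (66.770)(0.57599)/0.08206 = 468.7 K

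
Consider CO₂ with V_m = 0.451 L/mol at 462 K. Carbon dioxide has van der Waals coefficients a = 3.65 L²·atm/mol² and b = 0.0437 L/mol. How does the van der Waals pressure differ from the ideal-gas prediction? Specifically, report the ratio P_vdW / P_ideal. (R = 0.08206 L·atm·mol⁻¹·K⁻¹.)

P_vdW / P_ideal ≈ 0.8938

Ideal: P_ideal = RT/V_m = (0.08206)(462)/0.451 = 84.0615 atm
vdW: P = RT/(V_m − b) − a/V_m² = 37.9117/0.407300 − 3.65/0.203401 = 93.0805 − 17.9448 = 75.1357 atm
Ratio = 75.1357/84.0615 = 0.8938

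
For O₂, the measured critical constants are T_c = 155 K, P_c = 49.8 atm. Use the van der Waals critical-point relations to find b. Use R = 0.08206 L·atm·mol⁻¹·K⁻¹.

From T_c = 8a/(27Rb) and P_c = a/(27b²): b = R T_c/(8 P_c).
b = (0.08206)(155)/(8×49.8) = 12.719/398.40 = 0.03193 L/mol

b ≈ 0.03193 L/mol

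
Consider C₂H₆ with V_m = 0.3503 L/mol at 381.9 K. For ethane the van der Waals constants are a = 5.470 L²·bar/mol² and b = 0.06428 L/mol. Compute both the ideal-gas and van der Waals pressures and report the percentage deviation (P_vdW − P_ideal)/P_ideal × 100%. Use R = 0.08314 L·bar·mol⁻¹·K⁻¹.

-26.71 %

Ideal: P_ideal = RT/V_m = (0.08314)(381.9)/0.3503 = 90.6399 bar
vdW: P = RT/(V_m − b) − a/V_m² = 31.7512/0.286020 − 5.470/0.122710 = 111.010 − 44.5766 = 66.433 bar
% deviation = (66.433 − 90.6399)/90.6399 × 100% = -26.71%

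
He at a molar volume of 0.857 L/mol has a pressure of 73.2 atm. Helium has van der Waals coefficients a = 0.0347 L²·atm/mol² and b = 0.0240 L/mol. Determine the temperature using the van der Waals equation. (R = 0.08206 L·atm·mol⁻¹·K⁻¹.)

T = (P + a/V_m²)(V_m − b)/R
P + a/V_m² = 73.2 + 0.0347/(0.857)² = 73.247 atm
V_m − b = 0.857 − 0.0240 = 0.83300 L/mol
T = (73.247)(0.83300)/0.08206 = 743.5 K

T ≈ 743.5 K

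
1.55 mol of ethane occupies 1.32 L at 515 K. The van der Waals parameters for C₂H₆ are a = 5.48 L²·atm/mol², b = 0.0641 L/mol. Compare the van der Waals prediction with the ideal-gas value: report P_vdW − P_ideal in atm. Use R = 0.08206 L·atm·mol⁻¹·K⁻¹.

Ideal: P_ideal = nRT/V = (1.55)(0.08206)(515)/1.32 = 49.6245 atm
vdW: P = nRT/(V − nb) − a n²/V² = 65.5044/1.22065 − 13.1657/1.74240 = 53.6635 − 7.55607 = 46.1074 atm
ΔP = 46.1074 − 49.6245 = -3.517 atm

ΔP ≈ -3.517 atm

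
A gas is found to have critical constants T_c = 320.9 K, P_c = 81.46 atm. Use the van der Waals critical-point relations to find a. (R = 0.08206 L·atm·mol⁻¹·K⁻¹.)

a ≈ 3.591 L²·atm/mol²

From T_c = 8a/(27Rb) and P_c = a/(27b²): a = 27 R² T_c²/(64 P_c).
a = 27×(0.08206)²×(320.9)²/(64×81.46) = 18723/5213.4 = 3.591 L²·atm/mol²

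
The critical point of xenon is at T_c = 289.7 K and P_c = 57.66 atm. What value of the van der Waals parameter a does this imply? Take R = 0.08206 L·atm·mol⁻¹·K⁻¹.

From T_c = 8a/(27Rb) and P_c = a/(27b²): a = 27 R² T_c²/(64 P_c).
a = 27×(0.08206)²×(289.7)²/(64×57.66) = 15259/3690.2 = 4.135 L²·atm/mol²

a ≈ 4.135 L²·atm/mol²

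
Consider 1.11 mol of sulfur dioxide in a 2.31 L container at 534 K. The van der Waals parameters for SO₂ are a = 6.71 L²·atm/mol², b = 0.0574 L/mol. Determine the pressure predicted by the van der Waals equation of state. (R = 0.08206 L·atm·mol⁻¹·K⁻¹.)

P ≈ 20.10 atm

P = nRT/(V − nb) − a n²/V²
nRT/(V − nb) = (1.11)(0.08206)(534)/(2.31 − 1.11×0.0574) = 48.640/2.2463 = 21.653 atm
a n²/V² = (6.71)(1.11)²/(2.31)² = 1.5493 atm
P = 21.653 − 1.5493 = 20.10 atm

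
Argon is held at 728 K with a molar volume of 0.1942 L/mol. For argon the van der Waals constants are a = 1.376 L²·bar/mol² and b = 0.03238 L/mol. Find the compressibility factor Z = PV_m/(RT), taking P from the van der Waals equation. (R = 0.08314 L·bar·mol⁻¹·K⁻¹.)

Z ≈ 1.083

P = RT/(V_m − b) − a/V_m² = (0.08314)(728)/(0.1942 − 0.03238) − 1.376/(0.1942)²
  = 60.526/0.16182 − 36.485 = 374.03 − 36.485 = 337.55 bar
Z = PV_m/(RT) = (337.55)(0.1942)/((0.08314)(728)) = 65.552/60.526 = 1.083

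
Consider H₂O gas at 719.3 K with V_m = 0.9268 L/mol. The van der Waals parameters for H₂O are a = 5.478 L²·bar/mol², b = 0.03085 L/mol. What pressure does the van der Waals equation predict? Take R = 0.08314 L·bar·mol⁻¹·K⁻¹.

P ≈ 60.37 bar

P = RT/(V_m − b) − a/V_m²
RT/(V_m − b) = (0.08314)(719.3)/(0.9268 − 0.03085) = 59.803/0.89595 = 66.748 bar
a/V_m² = 5.478/(0.9268)² = 6.3775 bar
P = 66.748 − 6.3775 = 60.37 bar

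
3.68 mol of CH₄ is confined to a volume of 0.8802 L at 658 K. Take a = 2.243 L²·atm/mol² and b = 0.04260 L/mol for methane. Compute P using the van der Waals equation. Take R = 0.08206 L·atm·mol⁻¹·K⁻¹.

P ≈ 235.5 atm

P = nRT/(V − nb) − a n²/V²
nRT/(V − nb) = (3.68)(0.08206)(658)/(0.8802 − 3.68×0.04260) = 198.70/0.72343 = 274.66 atm
a n²/V² = (2.243)(3.68)²/(0.8802)² = 39.207 atm
P = 274.66 − 39.207 = 235.5 atm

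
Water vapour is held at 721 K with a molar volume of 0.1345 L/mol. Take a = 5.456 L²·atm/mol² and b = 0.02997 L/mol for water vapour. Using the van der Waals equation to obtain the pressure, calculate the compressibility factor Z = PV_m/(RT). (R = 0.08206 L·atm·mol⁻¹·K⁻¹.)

Z ≈ 0.6011

P = RT/(V_m − b) − a/V_m² = (0.08206)(721)/(0.1345 − 0.02997) − 5.456/(0.1345)²
  = 59.165/0.10453 − 301.60 = 566.01 − 301.60 = 264.41 atm
Z = PV_m/(RT) = (264.41)(0.1345)/((0.08206)(721)) = 35.563/59.165 = 0.6011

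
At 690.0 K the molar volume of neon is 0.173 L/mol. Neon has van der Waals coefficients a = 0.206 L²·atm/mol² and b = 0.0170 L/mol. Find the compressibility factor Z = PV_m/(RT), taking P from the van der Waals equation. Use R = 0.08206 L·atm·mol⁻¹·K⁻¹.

P = RT/(V_m − b) − a/V_m² = (0.08206)(690.0)/(0.173 − 0.0170) − 0.206/(0.173)²
  = 56.621/0.15600 − 6.8830 = 362.96 − 6.8830 = 356.08 atm
Z = PV_m/(RT) = (356.08)(0.173)/((0.08206)(690.0)) = 61.602/56.621 = 1.088

Z ≈ 1.088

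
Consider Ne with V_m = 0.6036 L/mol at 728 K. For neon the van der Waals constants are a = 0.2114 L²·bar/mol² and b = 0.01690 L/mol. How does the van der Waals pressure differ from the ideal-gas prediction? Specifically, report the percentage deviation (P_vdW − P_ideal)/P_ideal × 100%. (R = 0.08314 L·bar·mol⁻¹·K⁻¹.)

Ideal: P_ideal = RT/V_m = (0.08314)(728)/0.6036 = 100.275 bar
vdW: P = RT/(V_m − b) − a/V_m² = 60.5259/0.586700 − 0.2114/0.364333 = 103.163 − 0.580238 = 102.583 bar
% deviation = (102.583 − 100.275)/100.275 × 100% = 2.30%

2.30 %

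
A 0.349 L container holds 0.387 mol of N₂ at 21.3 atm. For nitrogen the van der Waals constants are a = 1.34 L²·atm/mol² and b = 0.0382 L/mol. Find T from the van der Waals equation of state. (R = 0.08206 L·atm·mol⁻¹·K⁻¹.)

T = (P + a n²/V²)(V − nb)/(nR)
P + a n²/V² = 21.3 + (1.34)(0.387)²/(0.349)² = 22.948 atm
V − nb = 0.349 − (0.387)(0.0382) = 0.33422 L
T = (22.948)(0.33422)/((0.387)(0.08206)) = 241.5 K

T ≈ 241.5 K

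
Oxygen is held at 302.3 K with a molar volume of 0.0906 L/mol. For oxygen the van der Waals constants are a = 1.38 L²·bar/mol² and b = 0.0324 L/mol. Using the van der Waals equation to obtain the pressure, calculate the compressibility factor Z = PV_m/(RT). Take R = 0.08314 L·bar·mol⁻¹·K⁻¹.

P = RT/(V_m − b) − a/V_m² = (0.08314)(302.3)/(0.0906 − 0.0324) − 1.38/(0.0906)²
  = 25.133/0.058200 − 168.12 = 431.84 − 168.12 = 263.72 bar
Z = PV_m/(RT) = (263.72)(0.0906)/((0.08314)(302.3)) = 23.893/25.133 = 0.9507

Z ≈ 0.9507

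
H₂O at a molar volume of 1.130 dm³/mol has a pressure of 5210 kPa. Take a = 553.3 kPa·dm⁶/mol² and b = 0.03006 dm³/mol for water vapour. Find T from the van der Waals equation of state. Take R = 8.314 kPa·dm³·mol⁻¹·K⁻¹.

T ≈ 746.6 K

T = (P + a/V_m²)(V_m − b)/R
P + a/V_m² = 5210 + 553.3/(1.130)² = 5643.3 kPa
V_m − b = 1.130 − 0.03006 = 1.0999 dm³/mol
T = (5643.3)(1.0999)/8.314 = 746.6 K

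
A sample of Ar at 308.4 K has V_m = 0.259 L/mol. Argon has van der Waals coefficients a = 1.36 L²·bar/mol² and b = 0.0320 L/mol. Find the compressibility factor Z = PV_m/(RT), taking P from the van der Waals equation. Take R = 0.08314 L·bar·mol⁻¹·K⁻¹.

Z ≈ 0.9362

P = RT/(V_m − b) − a/V_m² = (0.08314)(308.4)/(0.259 − 0.0320) − 1.36/(0.259)²
  = 25.640/0.22700 − 20.274 = 112.95 − 20.274 = 92.68 bar
Z = PV_m/(RT) = (92.68)(0.259)/((0.08314)(308.4)) = 24.004/25.640 = 0.9362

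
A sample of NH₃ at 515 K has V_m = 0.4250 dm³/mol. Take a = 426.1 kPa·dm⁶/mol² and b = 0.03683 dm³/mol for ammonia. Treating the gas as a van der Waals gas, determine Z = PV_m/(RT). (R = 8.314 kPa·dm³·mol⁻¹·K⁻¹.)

P = RT/(V_m − b) − a/V_m² = (8.314)(515)/(0.4250 − 0.03683) − 426.1/(0.4250)²
  = 4281.7/0.38817 − 2359.0 = 11030 − 2359.0 = 8671 kPa
Z = PV_m/(RT) = (8671)(0.4250)/((8.314)(515)) = 3685.2/4281.7 = 0.8607

Z ≈ 0.8607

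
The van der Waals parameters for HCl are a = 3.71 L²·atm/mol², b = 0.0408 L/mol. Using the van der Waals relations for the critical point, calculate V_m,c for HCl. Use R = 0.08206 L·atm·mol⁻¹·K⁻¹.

For a van der Waals gas, V_m,c = 3b.
V_m,c = 3×0.0408 = 0.1224 L/mol

V_m,c ≈ 0.1224 L/mol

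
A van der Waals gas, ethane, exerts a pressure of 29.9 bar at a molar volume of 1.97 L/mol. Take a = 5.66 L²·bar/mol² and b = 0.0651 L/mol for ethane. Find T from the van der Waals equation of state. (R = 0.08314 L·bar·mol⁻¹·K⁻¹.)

T ≈ 718.5 K

T = (P + a/V_m²)(V_m − b)/R
P + a/V_m² = 29.9 + 5.66/(1.97)² = 31.358 bar
V_m − b = 1.97 − 0.0651 = 1.9049 L/mol
T = (31.358)(1.9049)/0.08314 = 718.5 K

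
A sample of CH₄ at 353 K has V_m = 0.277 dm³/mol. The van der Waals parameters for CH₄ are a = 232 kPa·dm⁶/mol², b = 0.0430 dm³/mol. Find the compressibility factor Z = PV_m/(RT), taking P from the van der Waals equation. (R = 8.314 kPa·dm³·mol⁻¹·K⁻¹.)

P = RT/(V_m − b) − a/V_m² = (8.314)(353)/(0.277 − 0.0430) − 232/(0.277)²
  = 2934.8/0.23400 − 3023.6 = 12542 − 3023.6 = 9518 kPa
Z = PV_m/(RT) = (9518)(0.277)/((8.314)(353)) = 2636.5/2934.8 = 0.8984

Z ≈ 0.8984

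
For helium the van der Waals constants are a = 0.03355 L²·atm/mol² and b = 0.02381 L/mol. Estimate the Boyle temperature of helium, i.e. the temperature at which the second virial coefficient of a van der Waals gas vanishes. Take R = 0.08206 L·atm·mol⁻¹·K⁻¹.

For a van der Waals gas the second virial coefficient B₂ = b − a/(RT) vanishes at T_B = a/(Rb).
T_B = 0.03355/(0.08206×0.02381) = 0.03355/0.0019538 = 17.17 K

T_B ≈ 17.17 K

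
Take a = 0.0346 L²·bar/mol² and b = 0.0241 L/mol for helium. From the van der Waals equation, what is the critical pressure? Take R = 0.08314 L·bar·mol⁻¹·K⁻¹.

For a van der Waals gas, P_c = a/(27b²).
P_c = 0.0346/(27×(0.0241)²) = 0.0346/0.015682 = 2.206 bar

P_c ≈ 2.206 bar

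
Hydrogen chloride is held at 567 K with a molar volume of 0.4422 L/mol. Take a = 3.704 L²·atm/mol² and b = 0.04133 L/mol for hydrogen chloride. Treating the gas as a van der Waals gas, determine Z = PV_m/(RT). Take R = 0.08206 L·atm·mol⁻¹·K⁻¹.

Z ≈ 0.9231

P = RT/(V_m − b) − a/V_m² = (0.08206)(567)/(0.4422 − 0.04133) − 3.704/(0.4422)²
  = 46.528/0.40087 − 18.942 = 116.07 − 18.942 = 97.13 atm
Z = PV_m/(RT) = (97.13)(0.4422)/((0.08206)(567)) = 42.951/46.528 = 0.9231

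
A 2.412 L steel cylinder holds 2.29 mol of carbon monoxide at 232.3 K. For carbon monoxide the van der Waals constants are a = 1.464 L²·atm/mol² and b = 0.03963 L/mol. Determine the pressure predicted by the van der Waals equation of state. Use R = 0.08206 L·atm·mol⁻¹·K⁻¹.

P = nRT/(V − nb) − a n²/V²
nRT/(V − nb) = (2.29)(0.08206)(232.3)/(2.412 − 2.29×0.03963) = 43.653/2.3212 = 18.806 atm
a n²/V² = (1.464)(2.29)²/(2.412)² = 1.3196 atm
P = 18.806 − 1.3196 = 17.49 atm

P ≈ 17.49 atm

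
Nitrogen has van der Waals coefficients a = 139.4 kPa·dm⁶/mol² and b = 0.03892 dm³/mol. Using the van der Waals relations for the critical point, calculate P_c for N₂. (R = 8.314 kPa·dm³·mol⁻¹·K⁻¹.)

For a van der Waals gas, P_c = a/(27b²).
P_c = 139.4/(27×(0.03892)²) = 139.4/0.040899 = 3408 kPa

P_c ≈ 3408 kPa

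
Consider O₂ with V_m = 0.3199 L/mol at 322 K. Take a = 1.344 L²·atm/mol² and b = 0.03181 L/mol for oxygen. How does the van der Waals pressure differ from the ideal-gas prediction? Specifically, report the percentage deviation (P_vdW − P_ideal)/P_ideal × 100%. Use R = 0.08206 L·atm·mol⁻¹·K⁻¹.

Ideal: P_ideal = RT/V_m = (0.08206)(322)/0.3199 = 82.5987 atm
vdW: P = RT/(V_m − b) − a/V_m² = 26.4233/0.288090 − 1.344/0.102336 = 91.7189 − 13.1332 = 78.5857 atm
% deviation = (78.5857 − 82.5987)/82.5987 × 100% = -4.86%

-4.86 %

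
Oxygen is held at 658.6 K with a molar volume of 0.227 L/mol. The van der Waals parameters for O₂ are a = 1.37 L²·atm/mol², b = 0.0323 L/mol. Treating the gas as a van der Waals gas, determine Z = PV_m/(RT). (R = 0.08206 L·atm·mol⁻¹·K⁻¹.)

Z ≈ 1.054

P = RT/(V_m − b) − a/V_m² = (0.08206)(658.6)/(0.227 − 0.0323) − 1.37/(0.227)²
  = 54.045/0.19470 − 26.587 = 277.58 − 26.587 = 250.99 atm
Z = PV_m/(RT) = (250.99)(0.227)/((0.08206)(658.6)) = 56.975/54.045 = 1.054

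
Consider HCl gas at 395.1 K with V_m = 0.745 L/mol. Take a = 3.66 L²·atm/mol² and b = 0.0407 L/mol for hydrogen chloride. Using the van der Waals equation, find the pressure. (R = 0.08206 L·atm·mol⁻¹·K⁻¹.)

P = RT/(V_m − b) − a/V_m²
RT/(V_m − b) = (0.08206)(395.1)/(0.745 − 0.0407) = 32.422/0.70430 = 46.034 atm
a/V_m² = 3.66/(0.745)² = 6.5943 atm
P = 46.034 − 6.5943 = 39.44 atm

P ≈ 39.44 atm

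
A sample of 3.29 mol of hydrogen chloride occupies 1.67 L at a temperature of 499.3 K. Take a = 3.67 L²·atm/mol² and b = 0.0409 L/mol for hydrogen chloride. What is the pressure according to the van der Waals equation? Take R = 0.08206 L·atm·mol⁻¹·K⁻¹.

P = nRT/(V − nb) − a n²/V²
nRT/(V − nb) = (3.29)(0.08206)(499.3)/(1.67 − 3.29×0.0409) = 134.80/1.5354 = 87.795 atm
a n²/V² = (3.67)(3.29)²/(1.67)² = 14.244 atm
P = 87.795 − 14.244 = 73.55 atm

P ≈ 73.55 atm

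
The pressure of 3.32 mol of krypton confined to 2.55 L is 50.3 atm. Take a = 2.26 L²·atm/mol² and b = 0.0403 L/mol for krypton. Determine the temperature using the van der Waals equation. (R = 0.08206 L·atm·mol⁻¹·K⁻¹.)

T = (P + a n²/V²)(V − nb)/(nR)
P + a n²/V² = 50.3 + (2.26)(3.32)²/(2.55)² = 54.131 atm
V − nb = 2.55 − (3.32)(0.0403) = 2.4162 L
T = (54.131)(2.4162)/((3.32)(0.08206)) = 480.1 K

T ≈ 480.1 K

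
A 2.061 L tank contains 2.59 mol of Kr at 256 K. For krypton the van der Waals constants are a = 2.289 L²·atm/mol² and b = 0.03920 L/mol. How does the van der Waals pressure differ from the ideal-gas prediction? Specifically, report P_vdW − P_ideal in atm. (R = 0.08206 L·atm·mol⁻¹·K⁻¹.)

ΔP ≈ -2.247 atm

Ideal: P_ideal = nRT/V = (2.59)(0.08206)(256)/2.061 = 26.3994 atm
vdW: P = nRT/(V − nb) − a n²/V² = 54.4091/1.95947 − 15.3548/4.24772 = 27.7673 − 3.61483 = 24.1525 atm
ΔP = 24.1525 − 26.3994 = -2.247 atm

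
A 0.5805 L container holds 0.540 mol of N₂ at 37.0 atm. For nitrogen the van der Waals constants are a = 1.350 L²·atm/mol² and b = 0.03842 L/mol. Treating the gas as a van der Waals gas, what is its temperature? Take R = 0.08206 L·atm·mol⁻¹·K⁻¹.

T = (P + a n²/V²)(V − nb)/(nR)
P + a n²/V² = 37.0 + (1.350)(0.540)²/(0.5805)² = 38.168 atm
V − nb = 0.5805 − (0.540)(0.03842) = 0.55975 L
T = (38.168)(0.55975)/((0.540)(0.08206)) = 482.1 K

T ≈ 482.1 K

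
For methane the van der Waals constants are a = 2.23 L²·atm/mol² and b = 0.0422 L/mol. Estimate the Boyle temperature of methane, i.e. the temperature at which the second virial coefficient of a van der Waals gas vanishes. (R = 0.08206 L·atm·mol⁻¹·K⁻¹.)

For a van der Waals gas the second virial coefficient B₂ = b − a/(RT) vanishes at T_B = a/(Rb).
T_B = 2.23/(0.08206×0.0422) = 2.23/0.0034629 = 644.0 K

T_B ≈ 644.0 K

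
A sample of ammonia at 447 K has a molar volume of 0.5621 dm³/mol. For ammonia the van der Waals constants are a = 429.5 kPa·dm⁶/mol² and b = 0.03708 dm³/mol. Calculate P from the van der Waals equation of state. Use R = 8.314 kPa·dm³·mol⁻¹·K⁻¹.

P = RT/(V_m − b) − a/V_m²
RT/(V_m − b) = (8.314)(447)/(0.5621 − 0.03708) = 3716.4/0.52502 = 7078.6 kPa
a/V_m² = 429.5/(0.5621)² = 1359.4 kPa
P = 7078.6 − 1359.4 = 5719 kPa

P ≈ 5719 kPa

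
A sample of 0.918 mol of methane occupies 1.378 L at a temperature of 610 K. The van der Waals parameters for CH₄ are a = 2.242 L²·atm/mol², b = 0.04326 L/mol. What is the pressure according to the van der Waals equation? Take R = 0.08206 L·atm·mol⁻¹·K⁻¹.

P = nRT/(V − nb) − a n²/V²
nRT/(V − nb) = (0.918)(0.08206)(610)/(1.378 − 0.918×0.04326) = 45.952/1.3383 = 34.336 atm
a n²/V² = (2.242)(0.918)²/(1.378)² = 0.99500 atm
P = 34.336 − 0.99500 = 33.34 atm

P ≈ 33.34 atm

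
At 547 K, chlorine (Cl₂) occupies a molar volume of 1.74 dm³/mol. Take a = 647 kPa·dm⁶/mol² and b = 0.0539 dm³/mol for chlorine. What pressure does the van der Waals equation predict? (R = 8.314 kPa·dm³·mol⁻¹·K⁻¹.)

P = RT/(V_m − b) − a/V_m²
RT/(V_m − b) = (8.314)(547)/(1.74 − 0.0539) = 4547.8/1.6861 = 2697.2 kPa
a/V_m² = 647/(1.74)² = 213.70 kPa
P = 2697.2 − 213.70 = 2484 kPa

P ≈ 2484 kPa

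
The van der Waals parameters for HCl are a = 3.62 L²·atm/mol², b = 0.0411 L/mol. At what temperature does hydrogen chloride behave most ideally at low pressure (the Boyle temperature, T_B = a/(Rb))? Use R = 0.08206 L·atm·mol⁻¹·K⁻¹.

For a van der Waals gas the second virial coefficient B₂ = b − a/(RT) vanishes at T_B = a/(Rb).
T_B = 3.62/(0.08206×0.0411) = 3.62/0.0033727 = 1073 K

T_B ≈ 1073 K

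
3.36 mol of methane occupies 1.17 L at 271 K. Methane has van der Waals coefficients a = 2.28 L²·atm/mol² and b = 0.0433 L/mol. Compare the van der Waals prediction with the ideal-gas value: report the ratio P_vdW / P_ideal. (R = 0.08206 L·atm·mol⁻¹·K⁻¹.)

P_vdW / P_ideal ≈ 0.8476

Ideal: P_ideal = nRT/V = (3.36)(0.08206)(271)/1.17 = 63.8637 atm
vdW: P = nRT/(V − nb) − a n²/V² = 74.7206/1.02451 − 25.7403/1.36890 = 72.9330 − 18.8036 = 54.1294 atm
Ratio = 54.1294/63.8637 = 0.8476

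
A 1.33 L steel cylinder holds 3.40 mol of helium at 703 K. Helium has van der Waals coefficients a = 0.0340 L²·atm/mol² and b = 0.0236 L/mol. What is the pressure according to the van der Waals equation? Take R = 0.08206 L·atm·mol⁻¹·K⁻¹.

P ≈ 156.7 atm

P = nRT/(V − nb) − a n²/V²
nRT/(V − nb) = (3.40)(0.08206)(703)/(1.33 − 3.40×0.0236) = 196.14/1.2498 = 156.94 atm
a n²/V² = (0.0340)(3.40)²/(1.33)² = 0.22219 atm
P = 156.94 − 0.22219 = 156.7 atm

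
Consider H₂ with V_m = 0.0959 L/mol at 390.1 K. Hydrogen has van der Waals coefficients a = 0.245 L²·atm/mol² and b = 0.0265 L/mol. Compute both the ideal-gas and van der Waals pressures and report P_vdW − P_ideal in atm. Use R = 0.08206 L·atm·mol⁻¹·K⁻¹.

ΔP ≈ 100.8 atm

Ideal: P_ideal = RT/V_m = (0.08206)(390.1)/0.0959 = 333.802 atm
vdW: P = RT/(V_m − b) − a/V_m² = 32.0116/0.0694000 − 0.245/0.00919681 = 461.262 − 26.6397 = 434.622 atm
ΔP = 434.622 − 333.802 = 100.8 atm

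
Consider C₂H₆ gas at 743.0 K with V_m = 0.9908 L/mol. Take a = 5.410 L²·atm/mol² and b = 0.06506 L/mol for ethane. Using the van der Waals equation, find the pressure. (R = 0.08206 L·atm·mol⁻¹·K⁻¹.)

P = RT/(V_m − b) − a/V_m²
RT/(V_m − b) = (0.08206)(743.0)/(0.9908 − 0.06506) = 60.971/0.92574 = 65.862 atm
a/V_m² = 5.410/(0.9908)² = 5.5109 atm
P = 65.862 − 5.5109 = 60.35 atm

P ≈ 60.35 atm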